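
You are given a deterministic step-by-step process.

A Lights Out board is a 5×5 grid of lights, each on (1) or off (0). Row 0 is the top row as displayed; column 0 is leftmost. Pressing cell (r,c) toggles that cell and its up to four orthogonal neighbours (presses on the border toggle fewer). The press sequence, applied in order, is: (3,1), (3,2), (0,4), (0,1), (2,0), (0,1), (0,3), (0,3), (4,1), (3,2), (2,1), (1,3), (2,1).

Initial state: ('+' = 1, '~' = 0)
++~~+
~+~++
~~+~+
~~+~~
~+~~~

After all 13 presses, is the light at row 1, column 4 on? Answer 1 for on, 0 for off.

1

step 0: ++~~+
~+~++
~~+~+
~~+~~
~+~~~
step 1: ++~~+
~+~++
~++~+
++~~~
~~~~~
step 2: ++~~+
~+~++
~+~~+
+~++~
~~+~~
step 3: ++~+~
~+~+~
~+~~+
+~++~
~~+~~
step 4: ~~++~
~~~+~
~+~~+
+~++~
~~+~~
step 5: ~~++~
+~~+~
+~~~+
~~++~
~~+~~
step 6: ++~+~
++~+~
+~~~+
~~++~
~~+~~
step 7: +++~+
++~~~
+~~~+
~~++~
~~+~~
step 8: ++~+~
++~+~
+~~~+
~~++~
~~+~~
step 9: ++~+~
++~+~
+~~~+
~+++~
++~~~
step 10: ++~+~
++~+~
+~+~+
~~~~~
+++~~
step 11: ++~+~
+~~+~
~+~~+
~+~~~
+++~~
step 12: ++~~~
+~+~+
~+~++
~+~~~
+++~~
step 13: ++~~~
+++~+
+~+++
~~~~~
+++~~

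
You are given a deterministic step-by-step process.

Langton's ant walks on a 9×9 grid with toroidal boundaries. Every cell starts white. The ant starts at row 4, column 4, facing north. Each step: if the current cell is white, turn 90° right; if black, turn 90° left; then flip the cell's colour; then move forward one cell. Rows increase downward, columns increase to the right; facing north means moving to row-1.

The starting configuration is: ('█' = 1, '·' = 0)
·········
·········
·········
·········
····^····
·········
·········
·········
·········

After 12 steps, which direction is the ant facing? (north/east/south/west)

step 0: ·········
·········
·········
·········
····^····
·········
·········
·········
·········
step 1: ·········
·········
·········
·········
····█>···
·········
·········
·········
·········
step 2: ·········
·········
·········
·········
····██···
·····v···
·········
·········
·········
step 3: ·········
·········
·········
·········
····██···
····<█···
·········
·········
·········
step 4: ·········
·········
·········
·········
····^█···
····██···
·········
·········
·········
step 5: ·········
·········
·········
·········
···<·█···
····██···
·········
·········
·········
step 6: ·········
·········
·········
···^·····
···█·█···
····██···
·········
·········
·········
step 7: ·········
·········
·········
···█>····
···█·█···
····██···
·········
·········
·········
step 8: ·········
·········
·········
···██····
···█v█···
····██···
·········
·········
·········
step 9: ·········
·········
·········
···██····
···<██···
····██···
·········
·········
·········
step 10: ·········
·········
·········
···██····
····██···
···v██···
·········
·········
·········
step 11: ·········
·········
·········
···██····
····██···
··<███···
·········
·········
·········
step 12: ·········
·········
·········
···██····
··^·██···
··████···
·········
·········
·········

north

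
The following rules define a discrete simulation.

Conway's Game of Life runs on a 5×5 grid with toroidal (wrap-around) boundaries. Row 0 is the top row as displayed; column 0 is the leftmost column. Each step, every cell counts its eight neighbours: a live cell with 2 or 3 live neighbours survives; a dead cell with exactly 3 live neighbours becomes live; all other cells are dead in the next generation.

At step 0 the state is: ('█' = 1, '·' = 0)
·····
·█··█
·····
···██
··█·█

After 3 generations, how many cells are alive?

5

gen 0: ·····
·█··█
·····
···██
··█·█
gen 1: █··█·
·····
█··██
···██
····█
gen 2: ····█
█··█·
█··█·
·····
█····
gen 3: █···█
█··█·
·····
····█
·····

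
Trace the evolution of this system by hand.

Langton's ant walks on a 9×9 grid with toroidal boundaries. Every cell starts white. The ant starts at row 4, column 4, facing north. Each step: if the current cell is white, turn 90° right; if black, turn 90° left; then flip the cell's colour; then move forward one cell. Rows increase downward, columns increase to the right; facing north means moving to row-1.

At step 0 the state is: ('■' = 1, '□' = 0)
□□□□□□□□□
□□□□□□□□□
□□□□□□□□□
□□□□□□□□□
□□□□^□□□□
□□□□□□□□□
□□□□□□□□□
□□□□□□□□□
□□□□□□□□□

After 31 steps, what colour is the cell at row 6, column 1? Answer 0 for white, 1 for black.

1

0) □□□□□□□□□
□□□□□□□□□
□□□□□□□□□
□□□□□□□□□
□□□□^□□□□
□□□□□□□□□
□□□□□□□□□
□□□□□□□□□
□□□□□□□□□
1) □□□□□□□□□
□□□□□□□□□
□□□□□□□□□
□□□□□□□□□
□□□□■>□□□
□□□□□□□□□
□□□□□□□□□
□□□□□□□□□
□□□□□□□□□
2) □□□□□□□□□
□□□□□□□□□
□□□□□□□□□
□□□□□□□□□
□□□□■■□□□
□□□□□v□□□
□□□□□□□□□
□□□□□□□□□
□□□□□□□□□
3) □□□□□□□□□
□□□□□□□□□
□□□□□□□□□
□□□□□□□□□
□□□□■■□□□
□□□□<■□□□
□□□□□□□□□
□□□□□□□□□
□□□□□□□□□
4) □□□□□□□□□
□□□□□□□□□
□□□□□□□□□
□□□□□□□□□
□□□□^■□□□
□□□□■■□□□
□□□□□□□□□
□□□□□□□□□
□□□□□□□□□
5) □□□□□□□□□
□□□□□□□□□
□□□□□□□□□
□□□□□□□□□
□□□<□■□□□
□□□□■■□□□
□□□□□□□□□
□□□□□□□□□
□□□□□□□□□
6) □□□□□□□□□
□□□□□□□□□
□□□□□□□□□
□□□^□□□□□
□□□■□■□□□
□□□□■■□□□
□□□□□□□□□
□□□□□□□□□
□□□□□□□□□
7) □□□□□□□□□
□□□□□□□□□
□□□□□□□□□
□□□■>□□□□
□□□■□■□□□
□□□□■■□□□
□□□□□□□□□
□□□□□□□□□
□□□□□□□□□
8) □□□□□□□□□
□□□□□□□□□
□□□□□□□□□
□□□■■□□□□
□□□■v■□□□
□□□□■■□□□
□□□□□□□□□
□□□□□□□□□
□□□□□□□□□
9) □□□□□□□□□
□□□□□□□□□
□□□□□□□□□
□□□■■□□□□
□□□<■■□□□
□□□□■■□□□
□□□□□□□□□
□□□□□□□□□
□□□□□□□□□
10) □□□□□□□□□
□□□□□□□□□
□□□□□□□□□
□□□■■□□□□
□□□□■■□□□
□□□v■■□□□
□□□□□□□□□
□□□□□□□□□
□□□□□□□□□
11) □□□□□□□□□
□□□□□□□□□
□□□□□□□□□
□□□■■□□□□
□□□□■■□□□
□□<■■■□□□
□□□□□□□□□
□□□□□□□□□
□□□□□□□□□
12) □□□□□□□□□
□□□□□□□□□
□□□□□□□□□
□□□■■□□□□
□□^□■■□□□
□□■■■■□□□
□□□□□□□□□
□□□□□□□□□
□□□□□□□□□
13) □□□□□□□□□
□□□□□□□□□
□□□□□□□□□
□□□■■□□□□
□□■>■■□□□
□□■■■■□□□
□□□□□□□□□
□□□□□□□□□
□□□□□□□□□
14) □□□□□□□□□
□□□□□□□□□
□□□□□□□□□
□□□■■□□□□
□□■■■■□□□
□□■v■■□□□
□□□□□□□□□
□□□□□□□□□
□□□□□□□□□
15) □□□□□□□□□
□□□□□□□□□
□□□□□□□□□
□□□■■□□□□
□□■■■■□□□
□□■□>■□□□
□□□□□□□□□
□□□□□□□□□
□□□□□□□□□
16) □□□□□□□□□
□□□□□□□□□
□□□□□□□□□
□□□■■□□□□
□□■■^■□□□
□□■□□■□□□
□□□□□□□□□
□□□□□□□□□
□□□□□□□□□
17) □□□□□□□□□
□□□□□□□□□
□□□□□□□□□
□□□■■□□□□
□□■<□■□□□
□□■□□■□□□
□□□□□□□□□
□□□□□□□□□
□□□□□□□□□
18) □□□□□□□□□
□□□□□□□□□
□□□□□□□□□
□□□■■□□□□
□□■□□■□□□
□□■v□■□□□
□□□□□□□□□
□□□□□□□□□
□□□□□□□□□
19) □□□□□□□□□
□□□□□□□□□
□□□□□□□□□
□□□■■□□□□
□□■□□■□□□
□□<■□■□□□
□□□□□□□□□
□□□□□□□□□
□□□□□□□□□
20) □□□□□□□□□
□□□□□□□□□
□□□□□□□□□
□□□■■□□□□
□□■□□■□□□
□□□■□■□□□
□□v□□□□□□
□□□□□□□□□
□□□□□□□□□
21) □□□□□□□□□
□□□□□□□□□
□□□□□□□□□
□□□■■□□□□
□□■□□■□□□
□□□■□■□□□
□<■□□□□□□
□□□□□□□□□
□□□□□□□□□
22) □□□□□□□□□
□□□□□□□□□
□□□□□□□□□
□□□■■□□□□
□□■□□■□□□
□^□■□■□□□
□■■□□□□□□
□□□□□□□□□
□□□□□□□□□
23) □□□□□□□□□
□□□□□□□□□
□□□□□□□□□
□□□■■□□□□
□□■□□■□□□
□■>■□■□□□
□■■□□□□□□
□□□□□□□□□
□□□□□□□□□
24) □□□□□□□□□
□□□□□□□□□
□□□□□□□□□
□□□■■□□□□
□□■□□■□□□
□■■■□■□□□
□■v□□□□□□
□□□□□□□□□
□□□□□□□□□
25) □□□□□□□□□
□□□□□□□□□
□□□□□□□□□
□□□■■□□□□
□□■□□■□□□
□■■■□■□□□
□■□>□□□□□
□□□□□□□□□
□□□□□□□□□
26) □□□□□□□□□
□□□□□□□□□
□□□□□□□□□
□□□■■□□□□
□□■□□■□□□
□■■■□■□□□
□■□■□□□□□
□□□v□□□□□
□□□□□□□□□
27) □□□□□□□□□
□□□□□□□□□
□□□□□□□□□
□□□■■□□□□
□□■□□■□□□
□■■■□■□□□
□■□■□□□□□
□□<■□□□□□
□□□□□□□□□
28) □□□□□□□□□
□□□□□□□□□
□□□□□□□□□
□□□■■□□□□
□□■□□■□□□
□■■■□■□□□
□■^■□□□□□
□□■■□□□□□
□□□□□□□□□
29) □□□□□□□□□
□□□□□□□□□
□□□□□□□□□
□□□■■□□□□
□□■□□■□□□
□■■■□■□□□
□■■>□□□□□
□□■■□□□□□
□□□□□□□□□
30) □□□□□□□□□
□□□□□□□□□
□□□□□□□□□
□□□■■□□□□
□□■□□■□□□
□■■^□■□□□
□■■□□□□□□
□□■■□□□□□
□□□□□□□□□
31) □□□□□□□□□
□□□□□□□□□
□□□□□□□□□
□□□■■□□□□
□□■□□■□□□
□■<□□■□□□
□■■□□□□□□
□□■■□□□□□
□□□□□□□□□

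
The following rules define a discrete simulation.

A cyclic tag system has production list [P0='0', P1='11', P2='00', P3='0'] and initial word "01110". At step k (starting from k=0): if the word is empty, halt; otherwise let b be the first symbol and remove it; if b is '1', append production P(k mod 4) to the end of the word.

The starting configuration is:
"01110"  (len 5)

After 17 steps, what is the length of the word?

[0] "01110"  (len 5)
[1] "1110"  (len 4)
[2] "11011"  (len 5)
[3] "101100"  (len 6)
[4] "011000"  (len 6)
[5] "11000"  (len 5)
[6] "100011"  (len 6)
[7] "0001100"  (len 7)
[8] "001100"  (len 6)
[9] "01100"  (len 5)
[10] "1100"  (len 4)
[11] "10000"  (len 5)
[12] "00000"  (len 5)
[13] "0000"  (len 4)
[14] "000"  (len 3)
[15] "00"  (len 2)
[16] "0"  (len 1)
[17] (halted — word empty)

0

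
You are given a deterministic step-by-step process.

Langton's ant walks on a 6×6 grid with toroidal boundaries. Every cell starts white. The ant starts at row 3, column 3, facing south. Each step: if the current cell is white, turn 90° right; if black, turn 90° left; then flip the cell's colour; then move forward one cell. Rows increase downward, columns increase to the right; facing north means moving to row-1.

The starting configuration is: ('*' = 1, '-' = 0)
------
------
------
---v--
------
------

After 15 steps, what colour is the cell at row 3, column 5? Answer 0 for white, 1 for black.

1

[0] ------
------
------
---v--
------
------
[1] ------
------
------
--<*--
------
------
[2] ------
------
--^---
--**--
------
------
[3] ------
------
--*>--
--**--
------
------
[4] ------
------
--**--
--*v--
------
------
[5] ------
------
--**--
--*->-
------
------
[6] ------
------
--**--
--*-*-
----v-
------
[7] ------
------
--**--
--*-*-
---<*-
------
[8] ------
------
--**--
--*^*-
---**-
------
[9] ------
------
--**--
--**>-
---**-
------
[10] ------
------
--**^-
--**--
---**-
------
[11] ------
------
--***>
--**--
---**-
------
[12] ------
------
--****
--**-v
---**-
------
[13] ------
------
--****
--**<*
---**-
------
[14] ------
------
--**^*
--****
---**-
------
[15] ------
------
--*<-*
--****
---**-
------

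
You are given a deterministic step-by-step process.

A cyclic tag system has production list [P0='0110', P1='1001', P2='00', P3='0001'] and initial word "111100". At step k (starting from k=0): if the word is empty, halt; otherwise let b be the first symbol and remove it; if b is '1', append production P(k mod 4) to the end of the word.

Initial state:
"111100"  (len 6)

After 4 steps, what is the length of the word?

16

0) "111100"  (len 6)
1) "111000110"  (len 9)
2) "110001101001"  (len 12)
3) "1000110100100"  (len 13)
4) "0001101001000001"  (len 16)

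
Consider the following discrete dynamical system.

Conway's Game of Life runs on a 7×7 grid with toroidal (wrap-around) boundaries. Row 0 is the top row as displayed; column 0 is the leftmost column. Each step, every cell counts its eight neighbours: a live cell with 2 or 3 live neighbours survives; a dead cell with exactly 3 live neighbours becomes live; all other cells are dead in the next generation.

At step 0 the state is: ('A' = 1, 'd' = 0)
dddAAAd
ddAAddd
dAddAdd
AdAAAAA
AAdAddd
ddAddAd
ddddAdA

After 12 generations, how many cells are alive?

1

0) dddAAAd
ddAAddd
dAddAdd
AdAAAAA
AAdAddd
ddAddAd
ddddAdA
1) ddAddAd
ddAddAd
AAddddA
dddddAA
Adddddd
AAAAAAA
ddddddA
2) dddddAA
AdAddAd
AAddddd
dAdddAd
ddAAddd
dAAAAAd
ddddddd
3) dddddAA
AddddAd
AdAdddd
AAddddd
dddddAd
dAddAdd
ddAAddA
4) AdddAAd
AAdddAd
Adddddd
AAddddA
AAddddd
ddAAAAd
AdAAAdA
5) ddAdddd
AAddAAd
ddddddd
ddddddA
dddAAAd
dddddAd
AdAdddd
6) AdAAddA
dAddddd
AddddAA
ddddAAd
ddddAAA
dddAdAA
dAddddd
7) AdAdddd
dAAddAd
AdddAAA
Adddddd
dddAddd
AdddddA
dAdAAAd
8) AddddAA
ddAAAAd
AdddAAd
AdddAAd
AdddddA
AdAAdAA
dAAAAAd
9) Adddddd
AAdAddd
dAddddd
AAddAdd
dddAddd
ddddddd
ddddddd
10) AAddddd
AAAdddd
ddddddd
AAAdddd
ddddddd
ddddddd
ddddddd
11) AdAdddd
AdAdddd
ddddddd
dAddddd
dAddddd
ddddddd
ddddddd
12) ddddddd
ddddddd
dAddddd
ddddddd
ddddddd
ddddddd
ddddddd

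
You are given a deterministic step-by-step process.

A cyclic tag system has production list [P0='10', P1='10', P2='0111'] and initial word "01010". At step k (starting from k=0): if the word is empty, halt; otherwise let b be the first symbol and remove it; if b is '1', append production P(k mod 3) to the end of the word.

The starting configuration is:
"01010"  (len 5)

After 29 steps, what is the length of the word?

gen 0: "01010"  (len 5)
gen 1: "1010"  (len 4)
gen 2: "01010"  (len 5)
gen 3: "1010"  (len 4)
gen 4: "01010"  (len 5)
gen 5: "1010"  (len 4)
gen 6: "0100111"  (len 7)
gen 7: "100111"  (len 6)
gen 8: "0011110"  (len 7)
gen 9: "011110"  (len 6)
gen 10: "11110"  (len 5)
gen 11: "111010"  (len 6)
gen 12: "110100111"  (len 9)
gen 13: "1010011110"  (len 10)
gen 14: "01001111010"  (len 11)
gen 15: "1001111010"  (len 10)
gen 16: "00111101010"  (len 11)
gen 17: "0111101010"  (len 10)
gen 18: "111101010"  (len 9)
gen 19: "1110101010"  (len 10)
gen 20: "11010101010"  (len 11)
gen 21: "10101010100111"  (len 14)
gen 22: "010101010011110"  (len 15)
gen 23: "10101010011110"  (len 14)
gen 24: "01010100111100111"  (len 17)
gen 25: "1010100111100111"  (len 16)
gen 26: "01010011110011110"  (len 17)
gen 27: "1010011110011110"  (len 16)
gen 28: "01001111001111010"  (len 17)
gen 29: "1001111001111010"  (len 16)

16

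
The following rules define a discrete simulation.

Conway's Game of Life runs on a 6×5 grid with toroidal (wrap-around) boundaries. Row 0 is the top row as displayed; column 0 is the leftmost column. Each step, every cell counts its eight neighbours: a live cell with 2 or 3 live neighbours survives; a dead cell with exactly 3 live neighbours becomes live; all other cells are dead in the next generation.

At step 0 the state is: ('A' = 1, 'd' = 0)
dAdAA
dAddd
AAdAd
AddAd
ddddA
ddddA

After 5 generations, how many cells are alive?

[0] dAdAA
dAddd
AAdAd
AddAd
ddddA
ddddA
[1] ddAAA
dAdAd
AAddd
AAAAd
AddAA
ddddA
[2] AdAdA
dAdAd
dddAd
dddAd
ddddd
ddAdd
[3] AdAdA
AAdAd
dddAA
ddddd
ddddd
dAdAd
[4] ddddd
dAddd
AdAAA
ddddd
ddddd
AAAAA
[5] dddAA
AAAAA
AAAAA
dddAA
AAAAA
AAAAA

24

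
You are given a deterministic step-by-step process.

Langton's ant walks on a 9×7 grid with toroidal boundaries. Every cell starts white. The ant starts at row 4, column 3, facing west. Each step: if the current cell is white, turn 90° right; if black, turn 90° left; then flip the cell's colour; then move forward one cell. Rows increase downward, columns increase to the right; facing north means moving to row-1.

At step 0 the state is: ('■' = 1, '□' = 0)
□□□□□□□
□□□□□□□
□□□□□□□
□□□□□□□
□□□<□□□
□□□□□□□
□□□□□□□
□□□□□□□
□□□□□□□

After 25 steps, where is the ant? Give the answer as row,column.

k=0  □□□□□□□
□□□□□□□
□□□□□□□
□□□□□□□
□□□<□□□
□□□□□□□
□□□□□□□
□□□□□□□
□□□□□□□
k=1  □□□□□□□
□□□□□□□
□□□□□□□
□□□^□□□
□□□■□□□
□□□□□□□
□□□□□□□
□□□□□□□
□□□□□□□
k=2  □□□□□□□
□□□□□□□
□□□□□□□
□□□■>□□
□□□■□□□
□□□□□□□
□□□□□□□
□□□□□□□
□□□□□□□
k=3  □□□□□□□
□□□□□□□
□□□□□□□
□□□■■□□
□□□■v□□
□□□□□□□
□□□□□□□
□□□□□□□
□□□□□□□
k=4  □□□□□□□
□□□□□□□
□□□□□□□
□□□■■□□
□□□<■□□
□□□□□□□
□□□□□□□
□□□□□□□
□□□□□□□
k=5  □□□□□□□
□□□□□□□
□□□□□□□
□□□■■□□
□□□□■□□
□□□v□□□
□□□□□□□
□□□□□□□
□□□□□□□
k=6  □□□□□□□
□□□□□□□
□□□□□□□
□□□■■□□
□□□□■□□
□□<■□□□
□□□□□□□
□□□□□□□
□□□□□□□
k=7  □□□□□□□
□□□□□□□
□□□□□□□
□□□■■□□
□□^□■□□
□□■■□□□
□□□□□□□
□□□□□□□
□□□□□□□
k=8  □□□□□□□
□□□□□□□
□□□□□□□
□□□■■□□
□□■>■□□
□□■■□□□
□□□□□□□
□□□□□□□
□□□□□□□
k=9  □□□□□□□
□□□□□□□
□□□□□□□
□□□■■□□
□□■■■□□
□□■v□□□
□□□□□□□
□□□□□□□
□□□□□□□
k=10  □□□□□□□
□□□□□□□
□□□□□□□
□□□■■□□
□□■■■□□
□□■□>□□
□□□□□□□
□□□□□□□
□□□□□□□
k=11  □□□□□□□
□□□□□□□
□□□□□□□
□□□■■□□
□□■■■□□
□□■□■□□
□□□□v□□
□□□□□□□
□□□□□□□
k=12  □□□□□□□
□□□□□□□
□□□□□□□
□□□■■□□
□□■■■□□
□□■□■□□
□□□<■□□
□□□□□□□
□□□□□□□
k=13  □□□□□□□
□□□□□□□
□□□□□□□
□□□■■□□
□□■■■□□
□□■^■□□
□□□■■□□
□□□□□□□
□□□□□□□
k=14  □□□□□□□
□□□□□□□
□□□□□□□
□□□■■□□
□□■■■□□
□□■■>□□
□□□■■□□
□□□□□□□
□□□□□□□
k=15  □□□□□□□
□□□□□□□
□□□□□□□
□□□■■□□
□□■■^□□
□□■■□□□
□□□■■□□
□□□□□□□
□□□□□□□
k=16  □□□□□□□
□□□□□□□
□□□□□□□
□□□■■□□
□□■<□□□
□□■■□□□
□□□■■□□
□□□□□□□
□□□□□□□
k=17  □□□□□□□
□□□□□□□
□□□□□□□
□□□■■□□
□□■□□□□
□□■v□□□
□□□■■□□
□□□□□□□
□□□□□□□
k=18  □□□□□□□
□□□□□□□
□□□□□□□
□□□■■□□
□□■□□□□
□□■□>□□
□□□■■□□
□□□□□□□
□□□□□□□
k=19  □□□□□□□
□□□□□□□
□□□□□□□
□□□■■□□
□□■□□□□
□□■□■□□
□□□■v□□
□□□□□□□
□□□□□□□
k=20  □□□□□□□
□□□□□□□
□□□□□□□
□□□■■□□
□□■□□□□
□□■□■□□
□□□■□>□
□□□□□□□
□□□□□□□
k=21  □□□□□□□
□□□□□□□
□□□□□□□
□□□■■□□
□□■□□□□
□□■□■□□
□□□■□■□
□□□□□v□
□□□□□□□
k=22  □□□□□□□
□□□□□□□
□□□□□□□
□□□■■□□
□□■□□□□
□□■□■□□
□□□■□■□
□□□□<■□
□□□□□□□
k=23  □□□□□□□
□□□□□□□
□□□□□□□
□□□■■□□
□□■□□□□
□□■□■□□
□□□■^■□
□□□□■■□
□□□□□□□
k=24  □□□□□□□
□□□□□□□
□□□□□□□
□□□■■□□
□□■□□□□
□□■□■□□
□□□■■>□
□□□□■■□
□□□□□□□
k=25  □□□□□□□
□□□□□□□
□□□□□□□
□□□■■□□
□□■□□□□
□□■□■^□
□□□■■□□
□□□□■■□
□□□□□□□

5,5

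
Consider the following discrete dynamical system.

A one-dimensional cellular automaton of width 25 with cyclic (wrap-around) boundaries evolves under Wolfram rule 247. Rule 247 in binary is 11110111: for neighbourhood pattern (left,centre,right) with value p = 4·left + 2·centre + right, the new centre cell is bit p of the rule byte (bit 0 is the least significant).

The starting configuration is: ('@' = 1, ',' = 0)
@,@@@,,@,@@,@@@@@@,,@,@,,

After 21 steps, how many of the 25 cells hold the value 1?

step 0: @,@@@,,@,@@,@@@@@@,,@,@,,
step 1: @@,@@@@@@,@@,@@@@@@@@@@@@
step 2: @@@,@@@@@@,@@,@@@@@@@@@@@
step 3: @@@@,@@@@@@,@@,@@@@@@@@@@
step 4: @@@@@,@@@@@@,@@,@@@@@@@@@
step 5: @@@@@@,@@@@@@,@@,@@@@@@@@
step 6: @@@@@@@,@@@@@@,@@,@@@@@@@
step 7: @@@@@@@@,@@@@@@,@@,@@@@@@
step 8: @@@@@@@@@,@@@@@@,@@,@@@@@
step 9: @@@@@@@@@@,@@@@@@,@@,@@@@
step 10: @@@@@@@@@@@,@@@@@@,@@,@@@
step 11: @@@@@@@@@@@@,@@@@@@,@@,@@
step 12: @@@@@@@@@@@@@,@@@@@@,@@,@
step 13: @@@@@@@@@@@@@@,@@@@@@,@@,
step 14: ,@@@@@@@@@@@@@@,@@@@@@,@@
step 15: @,@@@@@@@@@@@@@@,@@@@@@,@
step 16: @@,@@@@@@@@@@@@@@,@@@@@@,
step 17: ,@@,@@@@@@@@@@@@@@,@@@@@@
step 18: @,@@,@@@@@@@@@@@@@@,@@@@@
step 19: @@,@@,@@@@@@@@@@@@@@,@@@@
step 20: @@@,@@,@@@@@@@@@@@@@@,@@@
step 21: @@@@,@@,@@@@@@@@@@@@@@,@@

22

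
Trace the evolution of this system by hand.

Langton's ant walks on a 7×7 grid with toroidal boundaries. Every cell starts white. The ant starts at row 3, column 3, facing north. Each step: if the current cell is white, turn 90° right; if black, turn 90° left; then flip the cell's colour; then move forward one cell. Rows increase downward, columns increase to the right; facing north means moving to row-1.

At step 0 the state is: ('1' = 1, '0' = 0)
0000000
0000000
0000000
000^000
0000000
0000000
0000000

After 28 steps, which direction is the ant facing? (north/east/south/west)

0) 0000000
0000000
0000000
000^000
0000000
0000000
0000000
1) 0000000
0000000
0000000
0001>00
0000000
0000000
0000000
2) 0000000
0000000
0000000
0001100
0000v00
0000000
0000000
3) 0000000
0000000
0000000
0001100
000<100
0000000
0000000
4) 0000000
0000000
0000000
000^100
0001100
0000000
0000000
5) 0000000
0000000
0000000
00<0100
0001100
0000000
0000000
6) 0000000
0000000
00^0000
0010100
0001100
0000000
0000000
7) 0000000
0000000
001>000
0010100
0001100
0000000
0000000
8) 0000000
0000000
0011000
001v100
0001100
0000000
0000000
9) 0000000
0000000
0011000
00<1100
0001100
0000000
0000000
10) 0000000
0000000
0011000
0001100
00v1100
0000000
0000000
11) 0000000
0000000
0011000
0001100
0<11100
0000000
0000000
12) 0000000
0000000
0011000
0^01100
0111100
0000000
0000000
13) 0000000
0000000
0011000
01>1100
0111100
0000000
0000000
14) 0000000
0000000
0011000
0111100
01v1100
0000000
0000000
15) 0000000
0000000
0011000
0111100
010>100
0000000
0000000
16) 0000000
0000000
0011000
011^100
0100100
0000000
0000000
17) 0000000
0000000
0011000
01<0100
0100100
0000000
0000000
18) 0000000
0000000
0011000
0100100
01v0100
0000000
0000000
19) 0000000
0000000
0011000
0100100
0<10100
0000000
0000000
20) 0000000
0000000
0011000
0100100
0010100
0v00000
0000000
21) 0000000
0000000
0011000
0100100
0010100
<100000
0000000
22) 0000000
0000000
0011000
0100100
^010100
1100000
0000000
23) 0000000
0000000
0011000
0100100
1>10100
1100000
0000000
24) 0000000
0000000
0011000
0100100
1110100
1v00000
0000000
25) 0000000
0000000
0011000
0100100
1110100
10>0000
0000000
26) 0000000
0000000
0011000
0100100
1110100
1010000
00v0000
27) 0000000
0000000
0011000
0100100
1110100
1010000
0<10000
28) 0000000
0000000
0011000
0100100
1110100
1^10000
0110000

north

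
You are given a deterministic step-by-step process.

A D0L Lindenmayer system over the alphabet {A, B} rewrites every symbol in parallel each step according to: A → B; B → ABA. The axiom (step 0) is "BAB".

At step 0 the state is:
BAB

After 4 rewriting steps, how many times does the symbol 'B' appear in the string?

27

gen 0: BAB
gen 1: ABABABA
gen 2: BABABABABABAB
gen 3: ABABABABABABABABABABABABABA
gen 4: BABABABABABABABABABABABABABABABABABABABABABABABABABAB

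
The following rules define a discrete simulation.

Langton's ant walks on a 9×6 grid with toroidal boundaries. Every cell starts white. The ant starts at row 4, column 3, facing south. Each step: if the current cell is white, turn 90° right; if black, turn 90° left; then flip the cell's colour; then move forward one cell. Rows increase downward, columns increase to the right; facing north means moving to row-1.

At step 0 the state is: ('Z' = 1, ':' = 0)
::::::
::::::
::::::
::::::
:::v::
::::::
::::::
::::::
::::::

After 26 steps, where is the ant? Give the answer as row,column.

1,4

t=0: ::::::
::::::
::::::
::::::
:::v::
::::::
::::::
::::::
::::::
t=1: ::::::
::::::
::::::
::::::
::<Z::
::::::
::::::
::::::
::::::
t=2: ::::::
::::::
::::::
::^:::
::ZZ::
::::::
::::::
::::::
::::::
t=3: ::::::
::::::
::::::
::Z>::
::ZZ::
::::::
::::::
::::::
::::::
t=4: ::::::
::::::
::::::
::ZZ::
::Zv::
::::::
::::::
::::::
::::::
t=5: ::::::
::::::
::::::
::ZZ::
::Z:>:
::::::
::::::
::::::
::::::
t=6: ::::::
::::::
::::::
::ZZ::
::Z:Z:
::::v:
::::::
::::::
::::::
t=7: ::::::
::::::
::::::
::ZZ::
::Z:Z:
:::<Z:
::::::
::::::
::::::
t=8: ::::::
::::::
::::::
::ZZ::
::Z^Z:
:::ZZ:
::::::
::::::
::::::
t=9: ::::::
::::::
::::::
::ZZ::
::ZZ>:
:::ZZ:
::::::
::::::
::::::
t=10: ::::::
::::::
::::::
::ZZ^:
::ZZ::
:::ZZ:
::::::
::::::
::::::
t=11: ::::::
::::::
::::::
::ZZZ>
::ZZ::
:::ZZ:
::::::
::::::
::::::
t=12: ::::::
::::::
::::::
::ZZZZ
::ZZ:v
:::ZZ:
::::::
::::::
::::::
t=13: ::::::
::::::
::::::
::ZZZZ
::ZZ<Z
:::ZZ:
::::::
::::::
::::::
t=14: ::::::
::::::
::::::
::ZZ^Z
::ZZZZ
:::ZZ:
::::::
::::::
::::::
t=15: ::::::
::::::
::::::
::Z<:Z
::ZZZZ
:::ZZ:
::::::
::::::
::::::
t=16: ::::::
::::::
::::::
::Z::Z
::ZvZZ
:::ZZ:
::::::
::::::
::::::
t=17: ::::::
::::::
::::::
::Z::Z
::Z:>Z
:::ZZ:
::::::
::::::
::::::
t=18: ::::::
::::::
::::::
::Z:^Z
::Z::Z
:::ZZ:
::::::
::::::
::::::
t=19: ::::::
::::::
::::::
::Z:Z>
::Z::Z
:::ZZ:
::::::
::::::
::::::
t=20: ::::::
::::::
:::::^
::Z:Z:
::Z::Z
:::ZZ:
::::::
::::::
::::::
t=21: ::::::
::::::
>::::Z
::Z:Z:
::Z::Z
:::ZZ:
::::::
::::::
::::::
t=22: ::::::
::::::
Z::::Z
v:Z:Z:
::Z::Z
:::ZZ:
::::::
::::::
::::::
t=23: ::::::
::::::
Z::::Z
Z:Z:Z<
::Z::Z
:::ZZ:
::::::
::::::
::::::
t=24: ::::::
::::::
Z::::^
Z:Z:ZZ
::Z::Z
:::ZZ:
::::::
::::::
::::::
t=25: ::::::
::::::
Z:::<:
Z:Z:ZZ
::Z::Z
:::ZZ:
::::::
::::::
::::::
t=26: ::::::
::::^:
Z:::Z:
Z:Z:ZZ
::Z::Z
:::ZZ:
::::::
::::::
::::::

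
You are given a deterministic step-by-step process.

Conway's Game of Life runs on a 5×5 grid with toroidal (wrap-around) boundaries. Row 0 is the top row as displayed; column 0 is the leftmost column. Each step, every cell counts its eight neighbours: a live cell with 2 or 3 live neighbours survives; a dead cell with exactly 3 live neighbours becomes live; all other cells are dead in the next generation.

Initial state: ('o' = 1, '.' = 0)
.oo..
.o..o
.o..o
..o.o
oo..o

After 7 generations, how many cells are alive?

[0] .oo..
.o..o
.o..o
..o.o
oo..o
[1] ..ooo
.o.o.
.oo.o
..o.o
....o
[2] o.o.o
.o...
.o..o
.oo.o
o.o.o
[3] ..o.o
.oooo
.o.o.
..o.o
..o..
[4] o...o
.o..o
.o...
.oo..
.oo..
[5] ..ooo
.o..o
.o...
o....
..oo.
[6] oo..o
.o..o
.o...
.oo..
.oo..
[7] ...oo
.oo.o
.o...
o....
...o.

8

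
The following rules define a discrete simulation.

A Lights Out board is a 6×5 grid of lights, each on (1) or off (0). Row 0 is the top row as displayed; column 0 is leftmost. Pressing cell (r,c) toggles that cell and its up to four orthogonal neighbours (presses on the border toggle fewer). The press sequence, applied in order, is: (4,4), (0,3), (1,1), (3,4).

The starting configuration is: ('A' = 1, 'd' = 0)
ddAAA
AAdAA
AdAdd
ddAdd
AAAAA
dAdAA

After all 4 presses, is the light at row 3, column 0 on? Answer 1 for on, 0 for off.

[0] ddAAA
AAdAA
AdAdd
ddAdd
AAAAA
dAdAA
[1] ddAAA
AAdAA
AdAdd
ddAdA
AAAdd
dAdAd
[2] ddddd
AAddA
AdAdd
ddAdA
AAAdd
dAdAd
[3] dAddd
ddAdA
AAAdd
ddAdA
AAAdd
dAdAd
[4] dAddd
ddAdA
AAAdA
ddAAd
AAAdA
dAdAd

0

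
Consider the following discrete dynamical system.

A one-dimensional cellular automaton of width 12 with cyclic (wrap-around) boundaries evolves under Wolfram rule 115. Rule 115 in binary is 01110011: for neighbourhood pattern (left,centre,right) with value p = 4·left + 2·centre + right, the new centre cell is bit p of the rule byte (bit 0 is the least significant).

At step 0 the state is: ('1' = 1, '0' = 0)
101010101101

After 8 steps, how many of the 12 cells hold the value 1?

t=0: 101010101101
t=1: 110101010110
t=2: 011010101011
t=3: 101101010101
t=4: 110110101010
t=5: 011011010101
t=6: 101101101010
t=7: 010110110101
t=8: 101011011010

7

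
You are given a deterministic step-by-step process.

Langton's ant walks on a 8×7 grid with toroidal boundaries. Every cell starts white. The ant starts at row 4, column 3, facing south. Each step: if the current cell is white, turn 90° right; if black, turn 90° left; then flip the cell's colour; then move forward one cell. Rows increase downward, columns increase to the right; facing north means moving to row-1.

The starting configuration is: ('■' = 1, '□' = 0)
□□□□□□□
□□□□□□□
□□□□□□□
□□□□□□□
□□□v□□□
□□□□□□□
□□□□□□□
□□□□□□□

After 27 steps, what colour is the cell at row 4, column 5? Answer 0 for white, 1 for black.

1

gen 0: □□□□□□□
□□□□□□□
□□□□□□□
□□□□□□□
□□□v□□□
□□□□□□□
□□□□□□□
□□□□□□□
gen 1: □□□□□□□
□□□□□□□
□□□□□□□
□□□□□□□
□□<■□□□
□□□□□□□
□□□□□□□
□□□□□□□
gen 2: □□□□□□□
□□□□□□□
□□□□□□□
□□^□□□□
□□■■□□□
□□□□□□□
□□□□□□□
□□□□□□□
gen 3: □□□□□□□
□□□□□□□
□□□□□□□
□□■>□□□
□□■■□□□
□□□□□□□
□□□□□□□
□□□□□□□
gen 4: □□□□□□□
□□□□□□□
□□□□□□□
□□■■□□□
□□■v□□□
□□□□□□□
□□□□□□□
□□□□□□□
gen 5: □□□□□□□
□□□□□□□
□□□□□□□
□□■■□□□
□□■□>□□
□□□□□□□
□□□□□□□
□□□□□□□
gen 6: □□□□□□□
□□□□□□□
□□□□□□□
□□■■□□□
□□■□■□□
□□□□v□□
□□□□□□□
□□□□□□□
gen 7: □□□□□□□
□□□□□□□
□□□□□□□
□□■■□□□
□□■□■□□
□□□<■□□
□□□□□□□
□□□□□□□
gen 8: □□□□□□□
□□□□□□□
□□□□□□□
□□■■□□□
□□■^■□□
□□□■■□□
□□□□□□□
□□□□□□□
gen 9: □□□□□□□
□□□□□□□
□□□□□□□
□□■■□□□
□□■■>□□
□□□■■□□
□□□□□□□
□□□□□□□
gen 10: □□□□□□□
□□□□□□□
□□□□□□□
□□■■^□□
□□■■□□□
□□□■■□□
□□□□□□□
□□□□□□□
gen 11: □□□□□□□
□□□□□□□
□□□□□□□
□□■■■>□
□□■■□□□
□□□■■□□
□□□□□□□
□□□□□□□
gen 12: □□□□□□□
□□□□□□□
□□□□□□□
□□■■■■□
□□■■□v□
□□□■■□□
□□□□□□□
□□□□□□□
gen 13: □□□□□□□
□□□□□□□
□□□□□□□
□□■■■■□
□□■■<■□
□□□■■□□
□□□□□□□
□□□□□□□
gen 14: □□□□□□□
□□□□□□□
□□□□□□□
□□■■^■□
□□■■■■□
□□□■■□□
□□□□□□□
□□□□□□□
gen 15: □□□□□□□
□□□□□□□
□□□□□□□
□□■<□■□
□□■■■■□
□□□■■□□
□□□□□□□
□□□□□□□
gen 16: □□□□□□□
□□□□□□□
□□□□□□□
□□■□□■□
□□■v■■□
□□□■■□□
□□□□□□□
□□□□□□□
gen 17: □□□□□□□
□□□□□□□
□□□□□□□
□□■□□■□
□□■□>■□
□□□■■□□
□□□□□□□
□□□□□□□
gen 18: □□□□□□□
□□□□□□□
□□□□□□□
□□■□^■□
□□■□□■□
□□□■■□□
□□□□□□□
□□□□□□□
gen 19: □□□□□□□
□□□□□□□
□□□□□□□
□□■□■>□
□□■□□■□
□□□■■□□
□□□□□□□
□□□□□□□
gen 20: □□□□□□□
□□□□□□□
□□□□□^□
□□■□■□□
□□■□□■□
□□□■■□□
□□□□□□□
□□□□□□□
gen 21: □□□□□□□
□□□□□□□
□□□□□■>
□□■□■□□
□□■□□■□
□□□■■□□
□□□□□□□
□□□□□□□
gen 22: □□□□□□□
□□□□□□□
□□□□□■■
□□■□■□v
□□■□□■□
□□□■■□□
□□□□□□□
□□□□□□□
gen 23: □□□□□□□
□□□□□□□
□□□□□■■
□□■□■<■
□□■□□■□
□□□■■□□
□□□□□□□
□□□□□□□
gen 24: □□□□□□□
□□□□□□□
□□□□□^■
□□■□■■■
□□■□□■□
□□□■■□□
□□□□□□□
□□□□□□□
gen 25: □□□□□□□
□□□□□□□
□□□□<□■
□□■□■■■
□□■□□■□
□□□■■□□
□□□□□□□
□□□□□□□
gen 26: □□□□□□□
□□□□^□□
□□□□■□■
□□■□■■■
□□■□□■□
□□□■■□□
□□□□□□□
□□□□□□□
gen 27: □□□□□□□
□□□□■>□
□□□□■□■
□□■□■■■
□□■□□■□
□□□■■□□
□□□□□□□
□□□□□□□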